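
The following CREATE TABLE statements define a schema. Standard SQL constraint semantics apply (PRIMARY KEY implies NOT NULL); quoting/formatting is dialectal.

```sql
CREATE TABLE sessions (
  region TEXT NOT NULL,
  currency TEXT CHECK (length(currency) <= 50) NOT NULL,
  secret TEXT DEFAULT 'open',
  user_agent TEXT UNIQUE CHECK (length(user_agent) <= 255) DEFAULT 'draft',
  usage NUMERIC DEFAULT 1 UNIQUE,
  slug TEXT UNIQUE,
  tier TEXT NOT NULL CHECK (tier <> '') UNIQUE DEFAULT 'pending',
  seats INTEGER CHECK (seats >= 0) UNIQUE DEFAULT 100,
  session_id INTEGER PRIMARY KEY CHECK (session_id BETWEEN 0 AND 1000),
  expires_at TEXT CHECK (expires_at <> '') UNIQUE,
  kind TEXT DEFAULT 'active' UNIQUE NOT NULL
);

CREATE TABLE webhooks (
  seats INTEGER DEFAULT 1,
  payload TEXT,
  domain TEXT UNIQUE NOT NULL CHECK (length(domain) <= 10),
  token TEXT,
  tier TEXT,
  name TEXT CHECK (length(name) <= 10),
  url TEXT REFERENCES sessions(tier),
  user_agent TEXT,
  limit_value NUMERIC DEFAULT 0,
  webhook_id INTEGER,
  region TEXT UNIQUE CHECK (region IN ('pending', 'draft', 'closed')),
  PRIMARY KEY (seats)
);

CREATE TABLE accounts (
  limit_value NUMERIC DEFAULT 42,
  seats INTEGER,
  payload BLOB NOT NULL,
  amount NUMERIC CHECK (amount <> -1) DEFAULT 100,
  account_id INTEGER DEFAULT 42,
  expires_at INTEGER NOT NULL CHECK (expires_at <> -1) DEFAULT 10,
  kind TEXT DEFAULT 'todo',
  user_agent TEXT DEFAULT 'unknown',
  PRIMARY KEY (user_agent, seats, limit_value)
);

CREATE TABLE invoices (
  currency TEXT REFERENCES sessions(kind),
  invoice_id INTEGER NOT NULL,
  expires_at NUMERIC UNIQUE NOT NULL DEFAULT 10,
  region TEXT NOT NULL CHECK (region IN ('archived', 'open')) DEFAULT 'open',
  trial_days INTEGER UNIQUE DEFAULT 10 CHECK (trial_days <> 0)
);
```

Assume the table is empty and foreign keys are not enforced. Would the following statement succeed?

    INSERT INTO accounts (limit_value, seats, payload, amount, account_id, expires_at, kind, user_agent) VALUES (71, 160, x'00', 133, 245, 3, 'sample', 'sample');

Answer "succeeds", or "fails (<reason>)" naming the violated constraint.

NOT NULL columns: expires_at is supplied; limit_value is supplied; payload is supplied; seats is supplied; user_agent is supplied.
CHECK constraints: 133 satisfies (amount <> -1); 3 satisfies (expires_at <> -1).
No constraint is violated.

succeeds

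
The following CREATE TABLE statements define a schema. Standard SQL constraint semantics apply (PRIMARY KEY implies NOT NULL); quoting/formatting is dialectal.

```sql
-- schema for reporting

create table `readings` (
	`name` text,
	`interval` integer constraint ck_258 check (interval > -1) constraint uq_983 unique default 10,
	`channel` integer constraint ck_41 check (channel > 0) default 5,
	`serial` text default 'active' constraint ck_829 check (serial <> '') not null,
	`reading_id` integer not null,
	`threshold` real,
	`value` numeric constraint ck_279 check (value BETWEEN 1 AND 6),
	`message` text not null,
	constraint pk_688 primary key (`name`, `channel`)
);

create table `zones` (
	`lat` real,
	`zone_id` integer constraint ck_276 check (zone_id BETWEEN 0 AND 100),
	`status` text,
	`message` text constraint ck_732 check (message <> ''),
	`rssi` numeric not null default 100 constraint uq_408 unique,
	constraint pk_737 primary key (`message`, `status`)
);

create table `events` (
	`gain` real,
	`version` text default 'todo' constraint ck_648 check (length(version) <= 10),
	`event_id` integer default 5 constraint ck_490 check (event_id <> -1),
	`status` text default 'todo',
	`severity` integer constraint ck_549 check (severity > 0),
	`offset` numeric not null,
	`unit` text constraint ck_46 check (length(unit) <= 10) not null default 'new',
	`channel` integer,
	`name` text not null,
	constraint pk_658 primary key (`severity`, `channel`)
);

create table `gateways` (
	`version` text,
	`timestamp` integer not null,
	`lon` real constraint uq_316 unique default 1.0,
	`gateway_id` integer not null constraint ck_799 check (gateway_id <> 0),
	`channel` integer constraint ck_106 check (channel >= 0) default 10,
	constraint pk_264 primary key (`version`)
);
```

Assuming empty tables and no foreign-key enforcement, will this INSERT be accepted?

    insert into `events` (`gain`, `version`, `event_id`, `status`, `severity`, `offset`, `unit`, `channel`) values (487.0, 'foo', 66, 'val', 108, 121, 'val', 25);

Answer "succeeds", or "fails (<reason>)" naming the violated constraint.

fails (NOT NULL on name)

name is omitted from the column list and has no DEFAULT, so it would receive NULL.
But name is declared NOT NULL.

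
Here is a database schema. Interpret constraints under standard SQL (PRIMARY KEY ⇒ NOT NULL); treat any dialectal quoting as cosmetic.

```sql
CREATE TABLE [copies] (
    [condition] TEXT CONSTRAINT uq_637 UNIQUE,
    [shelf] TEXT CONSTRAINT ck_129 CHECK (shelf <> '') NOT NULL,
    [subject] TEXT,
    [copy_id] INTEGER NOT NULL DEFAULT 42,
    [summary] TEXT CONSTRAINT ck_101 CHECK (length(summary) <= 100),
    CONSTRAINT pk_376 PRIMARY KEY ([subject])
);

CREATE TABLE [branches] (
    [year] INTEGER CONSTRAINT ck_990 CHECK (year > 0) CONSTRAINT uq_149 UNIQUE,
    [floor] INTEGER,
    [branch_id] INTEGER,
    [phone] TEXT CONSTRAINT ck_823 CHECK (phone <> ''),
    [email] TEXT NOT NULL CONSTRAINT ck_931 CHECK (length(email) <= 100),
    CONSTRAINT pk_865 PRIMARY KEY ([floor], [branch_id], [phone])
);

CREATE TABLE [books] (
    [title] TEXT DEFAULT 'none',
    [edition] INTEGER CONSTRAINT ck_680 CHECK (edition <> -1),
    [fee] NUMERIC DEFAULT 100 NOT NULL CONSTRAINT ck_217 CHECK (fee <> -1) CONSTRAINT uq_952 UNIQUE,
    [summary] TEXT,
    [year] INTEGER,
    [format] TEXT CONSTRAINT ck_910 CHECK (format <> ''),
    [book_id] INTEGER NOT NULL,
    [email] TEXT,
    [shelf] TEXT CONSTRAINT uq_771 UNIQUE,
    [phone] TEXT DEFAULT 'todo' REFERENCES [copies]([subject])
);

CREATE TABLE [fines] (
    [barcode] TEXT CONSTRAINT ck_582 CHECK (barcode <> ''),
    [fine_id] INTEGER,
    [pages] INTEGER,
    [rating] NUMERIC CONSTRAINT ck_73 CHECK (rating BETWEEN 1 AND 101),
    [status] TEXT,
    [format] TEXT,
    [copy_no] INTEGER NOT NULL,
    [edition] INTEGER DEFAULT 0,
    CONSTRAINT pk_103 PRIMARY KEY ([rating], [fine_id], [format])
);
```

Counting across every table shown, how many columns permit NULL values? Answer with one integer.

15

copies: 2 nullable (condition, summary — PK (subject) and explicit NOT NULL columns excluded).
branches: 1 nullable (year — PK (floor, branch_id, phone) and explicit NOT NULL columns excluded).
books: 8 nullable (title, edition, summary, year, format, email, shelf, phone — PK none and explicit NOT NULL columns excluded).
fines: 4 nullable (barcode, pages, status, edition — PK (rating, fine_id, format) and explicit NOT NULL columns excluded).
Total: 2 + 1 + 8 + 4 = 15.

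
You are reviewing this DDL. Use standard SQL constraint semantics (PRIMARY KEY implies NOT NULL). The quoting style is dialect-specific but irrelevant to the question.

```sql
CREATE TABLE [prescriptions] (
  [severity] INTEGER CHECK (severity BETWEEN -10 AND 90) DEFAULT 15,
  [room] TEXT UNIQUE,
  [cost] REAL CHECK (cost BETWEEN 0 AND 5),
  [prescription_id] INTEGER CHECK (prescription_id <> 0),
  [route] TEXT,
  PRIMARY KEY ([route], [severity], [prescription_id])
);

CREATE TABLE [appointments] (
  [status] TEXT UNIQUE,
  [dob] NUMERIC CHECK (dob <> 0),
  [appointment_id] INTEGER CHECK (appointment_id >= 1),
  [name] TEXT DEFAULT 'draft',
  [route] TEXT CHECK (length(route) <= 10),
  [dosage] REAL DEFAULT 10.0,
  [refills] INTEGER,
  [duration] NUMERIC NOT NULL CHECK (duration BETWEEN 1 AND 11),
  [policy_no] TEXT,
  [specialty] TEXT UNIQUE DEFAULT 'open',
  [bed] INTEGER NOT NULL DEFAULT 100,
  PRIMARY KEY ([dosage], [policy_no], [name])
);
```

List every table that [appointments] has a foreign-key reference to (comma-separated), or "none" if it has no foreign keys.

No column in appointments has a REFERENCES clause.

none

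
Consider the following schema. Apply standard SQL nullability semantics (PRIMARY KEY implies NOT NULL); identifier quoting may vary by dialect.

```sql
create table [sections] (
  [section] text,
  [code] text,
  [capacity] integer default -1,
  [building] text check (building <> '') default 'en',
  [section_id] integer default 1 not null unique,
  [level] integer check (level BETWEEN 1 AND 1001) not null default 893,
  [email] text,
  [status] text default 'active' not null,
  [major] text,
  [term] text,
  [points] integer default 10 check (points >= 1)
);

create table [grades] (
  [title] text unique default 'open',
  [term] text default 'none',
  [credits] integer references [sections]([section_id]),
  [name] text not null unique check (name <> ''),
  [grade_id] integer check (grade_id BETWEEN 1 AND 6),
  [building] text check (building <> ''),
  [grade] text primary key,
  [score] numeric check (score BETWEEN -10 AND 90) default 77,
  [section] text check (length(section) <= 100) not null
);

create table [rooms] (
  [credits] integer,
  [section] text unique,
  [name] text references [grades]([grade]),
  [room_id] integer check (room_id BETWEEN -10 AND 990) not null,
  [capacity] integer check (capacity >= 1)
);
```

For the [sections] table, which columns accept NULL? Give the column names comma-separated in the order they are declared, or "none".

section, code, capacity, building, email, major, term, points

- section: no NOT NULL constraint applies → nullable.
- code: no NOT NULL constraint applies → nullable.
- capacity: DEFAULT only fills an omitted column; an explicit NULL is still allowed → nullable.
- building: CHECK does not forbid NULL (a CHECK constraint passes when its expression is NULL) → nullable.
- section_id: declared NOT NULL → not nullable.
- level: declared NOT NULL → not nullable.
- email: no NOT NULL constraint applies → nullable.
- status: declared NOT NULL → not nullable.
- major: no NOT NULL constraint applies → nullable.
- term: no NOT NULL constraint applies → nullable.
- points: CHECK does not forbid NULL (a CHECK constraint passes when its expression is NULL) → nullable.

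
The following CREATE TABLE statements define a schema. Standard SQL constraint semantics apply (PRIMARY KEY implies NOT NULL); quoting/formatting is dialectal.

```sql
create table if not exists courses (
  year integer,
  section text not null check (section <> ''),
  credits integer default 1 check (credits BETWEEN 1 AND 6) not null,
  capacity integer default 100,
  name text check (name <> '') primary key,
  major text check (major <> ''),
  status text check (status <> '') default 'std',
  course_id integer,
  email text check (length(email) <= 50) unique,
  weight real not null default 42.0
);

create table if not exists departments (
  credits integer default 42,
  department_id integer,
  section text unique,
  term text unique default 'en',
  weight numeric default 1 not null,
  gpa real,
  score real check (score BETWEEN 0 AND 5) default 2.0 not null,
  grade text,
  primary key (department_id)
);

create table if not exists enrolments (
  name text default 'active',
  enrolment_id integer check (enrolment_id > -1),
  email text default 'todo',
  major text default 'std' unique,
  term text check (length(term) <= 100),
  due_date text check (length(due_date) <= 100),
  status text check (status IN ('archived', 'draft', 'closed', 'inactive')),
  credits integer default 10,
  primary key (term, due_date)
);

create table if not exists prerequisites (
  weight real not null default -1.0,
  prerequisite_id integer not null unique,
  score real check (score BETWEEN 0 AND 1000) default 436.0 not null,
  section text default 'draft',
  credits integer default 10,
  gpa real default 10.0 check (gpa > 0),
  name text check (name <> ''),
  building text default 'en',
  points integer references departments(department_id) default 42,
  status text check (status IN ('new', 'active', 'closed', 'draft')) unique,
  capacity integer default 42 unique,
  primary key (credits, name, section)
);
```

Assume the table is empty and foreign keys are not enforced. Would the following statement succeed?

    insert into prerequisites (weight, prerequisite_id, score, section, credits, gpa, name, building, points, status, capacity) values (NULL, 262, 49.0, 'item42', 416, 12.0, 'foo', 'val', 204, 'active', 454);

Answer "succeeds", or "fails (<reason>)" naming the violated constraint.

weight is explicitly set to NULL, but weight is declared NOT NULL.

fails (NOT NULL on weight)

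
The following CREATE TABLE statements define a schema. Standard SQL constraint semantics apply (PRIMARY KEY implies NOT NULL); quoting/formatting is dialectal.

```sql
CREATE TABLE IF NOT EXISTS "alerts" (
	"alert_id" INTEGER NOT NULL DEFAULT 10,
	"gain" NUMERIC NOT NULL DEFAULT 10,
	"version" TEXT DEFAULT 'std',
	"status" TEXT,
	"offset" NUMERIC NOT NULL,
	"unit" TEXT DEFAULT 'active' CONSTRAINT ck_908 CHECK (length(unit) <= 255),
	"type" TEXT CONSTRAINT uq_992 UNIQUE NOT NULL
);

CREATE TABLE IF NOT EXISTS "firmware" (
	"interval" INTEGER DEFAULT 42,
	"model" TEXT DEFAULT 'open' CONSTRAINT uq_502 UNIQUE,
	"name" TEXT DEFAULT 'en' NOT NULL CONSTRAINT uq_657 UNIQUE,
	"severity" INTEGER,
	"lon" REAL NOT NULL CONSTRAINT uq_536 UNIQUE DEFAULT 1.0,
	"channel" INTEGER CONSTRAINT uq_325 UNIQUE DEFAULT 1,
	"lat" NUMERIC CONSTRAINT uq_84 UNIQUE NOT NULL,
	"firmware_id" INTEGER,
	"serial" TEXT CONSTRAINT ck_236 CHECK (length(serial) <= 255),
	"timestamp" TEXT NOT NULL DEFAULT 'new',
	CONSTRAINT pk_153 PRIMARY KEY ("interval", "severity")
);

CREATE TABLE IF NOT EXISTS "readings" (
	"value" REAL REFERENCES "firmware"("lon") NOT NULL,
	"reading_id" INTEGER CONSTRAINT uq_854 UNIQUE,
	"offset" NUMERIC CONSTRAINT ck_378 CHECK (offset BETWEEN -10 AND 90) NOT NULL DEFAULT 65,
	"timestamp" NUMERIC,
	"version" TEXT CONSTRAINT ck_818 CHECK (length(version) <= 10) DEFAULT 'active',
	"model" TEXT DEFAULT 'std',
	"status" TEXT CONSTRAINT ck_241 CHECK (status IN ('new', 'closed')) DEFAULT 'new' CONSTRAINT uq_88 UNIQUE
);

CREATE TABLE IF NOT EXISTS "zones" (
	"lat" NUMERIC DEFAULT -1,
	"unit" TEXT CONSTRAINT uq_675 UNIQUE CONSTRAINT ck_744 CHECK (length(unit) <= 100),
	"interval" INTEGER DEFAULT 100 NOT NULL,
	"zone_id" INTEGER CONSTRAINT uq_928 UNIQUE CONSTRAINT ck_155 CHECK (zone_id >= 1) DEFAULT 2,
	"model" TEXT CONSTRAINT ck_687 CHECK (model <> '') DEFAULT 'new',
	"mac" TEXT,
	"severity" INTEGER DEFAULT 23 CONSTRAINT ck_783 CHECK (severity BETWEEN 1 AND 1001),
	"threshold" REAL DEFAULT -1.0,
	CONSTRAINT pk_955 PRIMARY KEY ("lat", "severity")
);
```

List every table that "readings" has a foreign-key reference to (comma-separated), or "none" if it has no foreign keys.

- value REFERENCES firmware(lon).

firmware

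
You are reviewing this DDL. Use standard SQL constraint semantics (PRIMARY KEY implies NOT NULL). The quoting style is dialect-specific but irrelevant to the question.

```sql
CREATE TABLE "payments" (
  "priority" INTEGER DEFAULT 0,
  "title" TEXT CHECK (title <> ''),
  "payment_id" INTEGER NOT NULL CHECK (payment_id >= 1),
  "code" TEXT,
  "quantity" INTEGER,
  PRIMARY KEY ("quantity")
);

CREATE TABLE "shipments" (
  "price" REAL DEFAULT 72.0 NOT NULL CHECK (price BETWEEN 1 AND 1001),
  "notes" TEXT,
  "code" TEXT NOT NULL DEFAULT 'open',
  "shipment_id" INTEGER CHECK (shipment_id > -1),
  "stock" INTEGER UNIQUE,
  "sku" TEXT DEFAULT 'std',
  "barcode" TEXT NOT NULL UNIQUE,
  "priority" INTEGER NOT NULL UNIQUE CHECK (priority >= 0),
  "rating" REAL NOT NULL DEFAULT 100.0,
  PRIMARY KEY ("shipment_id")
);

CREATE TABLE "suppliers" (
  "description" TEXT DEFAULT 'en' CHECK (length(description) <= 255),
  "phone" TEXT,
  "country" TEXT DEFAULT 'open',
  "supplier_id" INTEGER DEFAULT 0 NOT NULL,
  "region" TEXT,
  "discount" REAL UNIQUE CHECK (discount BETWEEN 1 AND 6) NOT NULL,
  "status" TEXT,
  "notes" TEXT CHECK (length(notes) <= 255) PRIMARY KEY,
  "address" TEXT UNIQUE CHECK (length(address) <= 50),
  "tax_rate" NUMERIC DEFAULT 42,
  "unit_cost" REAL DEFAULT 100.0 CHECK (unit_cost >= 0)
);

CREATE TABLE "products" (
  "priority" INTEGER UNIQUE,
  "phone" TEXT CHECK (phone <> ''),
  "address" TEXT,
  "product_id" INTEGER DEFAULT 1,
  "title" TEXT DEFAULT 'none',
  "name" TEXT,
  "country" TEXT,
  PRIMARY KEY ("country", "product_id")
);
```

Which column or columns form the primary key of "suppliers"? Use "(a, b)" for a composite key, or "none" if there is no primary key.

notes is declared PRIMARY KEY inline on the column.

notes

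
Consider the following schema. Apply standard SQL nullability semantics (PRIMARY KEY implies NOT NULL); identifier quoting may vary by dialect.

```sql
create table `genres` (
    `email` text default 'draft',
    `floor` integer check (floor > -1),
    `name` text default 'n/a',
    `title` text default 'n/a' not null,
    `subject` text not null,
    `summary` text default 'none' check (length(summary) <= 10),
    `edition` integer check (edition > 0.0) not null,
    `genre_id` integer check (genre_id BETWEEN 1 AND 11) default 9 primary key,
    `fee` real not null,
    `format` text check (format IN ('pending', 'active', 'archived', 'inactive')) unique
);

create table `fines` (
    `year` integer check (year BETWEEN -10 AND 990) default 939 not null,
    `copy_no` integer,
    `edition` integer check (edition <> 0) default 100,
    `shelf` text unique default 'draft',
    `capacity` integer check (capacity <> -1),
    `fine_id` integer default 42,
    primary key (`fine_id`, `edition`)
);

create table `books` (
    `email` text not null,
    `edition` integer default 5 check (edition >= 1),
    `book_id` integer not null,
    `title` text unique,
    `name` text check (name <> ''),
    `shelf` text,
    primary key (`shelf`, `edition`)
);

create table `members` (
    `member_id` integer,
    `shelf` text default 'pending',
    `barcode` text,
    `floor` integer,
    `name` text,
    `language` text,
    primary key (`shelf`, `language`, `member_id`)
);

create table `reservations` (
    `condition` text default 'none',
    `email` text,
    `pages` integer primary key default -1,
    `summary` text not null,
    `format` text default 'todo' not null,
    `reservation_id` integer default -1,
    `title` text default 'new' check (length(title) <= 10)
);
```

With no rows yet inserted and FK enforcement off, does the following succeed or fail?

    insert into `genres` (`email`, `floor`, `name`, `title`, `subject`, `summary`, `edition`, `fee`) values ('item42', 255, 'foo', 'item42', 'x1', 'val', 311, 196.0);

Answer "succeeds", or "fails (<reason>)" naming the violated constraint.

succeeds

NOT NULL columns: edition is supplied; fee is supplied; genre_id defaults to 9; subject is supplied; title is supplied.
CHECK constraints: 255 satisfies (floor > -1); 'val' satisfies (length(summary) <= 10); 311 satisfies (edition > 0.0).
No constraint is violated.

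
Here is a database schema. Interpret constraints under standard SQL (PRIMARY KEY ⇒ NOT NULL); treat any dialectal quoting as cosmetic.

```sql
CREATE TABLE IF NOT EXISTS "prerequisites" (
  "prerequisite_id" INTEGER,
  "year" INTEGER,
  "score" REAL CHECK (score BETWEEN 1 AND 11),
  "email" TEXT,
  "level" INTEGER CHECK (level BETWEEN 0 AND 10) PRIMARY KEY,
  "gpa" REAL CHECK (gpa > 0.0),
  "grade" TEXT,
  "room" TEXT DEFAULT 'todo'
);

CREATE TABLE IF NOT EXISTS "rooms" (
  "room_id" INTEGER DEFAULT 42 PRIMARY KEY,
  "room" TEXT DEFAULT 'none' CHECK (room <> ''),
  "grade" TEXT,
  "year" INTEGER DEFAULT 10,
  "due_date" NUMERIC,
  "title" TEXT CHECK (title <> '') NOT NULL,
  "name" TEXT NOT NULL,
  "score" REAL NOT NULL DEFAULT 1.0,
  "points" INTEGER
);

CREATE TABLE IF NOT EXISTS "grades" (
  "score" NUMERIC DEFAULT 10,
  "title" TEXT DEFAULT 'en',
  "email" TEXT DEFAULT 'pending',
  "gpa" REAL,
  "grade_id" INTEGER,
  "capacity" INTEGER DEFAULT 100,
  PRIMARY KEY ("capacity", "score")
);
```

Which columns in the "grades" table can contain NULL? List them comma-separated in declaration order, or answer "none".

title, email, gpa, grade_id

- score: part of the PRIMARY KEY, which implies NOT NULL → not nullable.
- title: DEFAULT only fills an omitted column; an explicit NULL is still allowed → nullable.
- email: DEFAULT only fills an omitted column; an explicit NULL is still allowed → nullable.
- gpa: no NOT NULL constraint applies → nullable.
- grade_id: no NOT NULL constraint applies → nullable.
- capacity: part of the PRIMARY KEY, which implies NOT NULL → not nullable.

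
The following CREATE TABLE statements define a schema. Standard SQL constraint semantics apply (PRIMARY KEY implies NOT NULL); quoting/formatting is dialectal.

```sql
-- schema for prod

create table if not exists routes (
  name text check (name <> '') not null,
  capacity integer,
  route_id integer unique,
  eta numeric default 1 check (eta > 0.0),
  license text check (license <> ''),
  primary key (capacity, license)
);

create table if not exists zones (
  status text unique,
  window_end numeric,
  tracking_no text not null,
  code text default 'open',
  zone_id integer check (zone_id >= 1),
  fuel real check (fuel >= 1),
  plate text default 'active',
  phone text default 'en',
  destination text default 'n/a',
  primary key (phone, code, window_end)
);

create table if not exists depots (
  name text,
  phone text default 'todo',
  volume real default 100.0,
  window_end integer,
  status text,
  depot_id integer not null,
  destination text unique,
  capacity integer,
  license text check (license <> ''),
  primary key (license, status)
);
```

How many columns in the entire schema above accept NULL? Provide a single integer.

routes: 2 nullable (route_id, eta — PK (capacity, license) and explicit NOT NULL columns excluded).
zones: 5 nullable (status, zone_id, fuel, plate, destination — PK (phone, code, window_end) and explicit NOT NULL columns excluded).
depots: 6 nullable (name, phone, volume, window_end, destination, capacity — PK (license, status) and explicit NOT NULL columns excluded).
Total: 2 + 5 + 6 = 13.

13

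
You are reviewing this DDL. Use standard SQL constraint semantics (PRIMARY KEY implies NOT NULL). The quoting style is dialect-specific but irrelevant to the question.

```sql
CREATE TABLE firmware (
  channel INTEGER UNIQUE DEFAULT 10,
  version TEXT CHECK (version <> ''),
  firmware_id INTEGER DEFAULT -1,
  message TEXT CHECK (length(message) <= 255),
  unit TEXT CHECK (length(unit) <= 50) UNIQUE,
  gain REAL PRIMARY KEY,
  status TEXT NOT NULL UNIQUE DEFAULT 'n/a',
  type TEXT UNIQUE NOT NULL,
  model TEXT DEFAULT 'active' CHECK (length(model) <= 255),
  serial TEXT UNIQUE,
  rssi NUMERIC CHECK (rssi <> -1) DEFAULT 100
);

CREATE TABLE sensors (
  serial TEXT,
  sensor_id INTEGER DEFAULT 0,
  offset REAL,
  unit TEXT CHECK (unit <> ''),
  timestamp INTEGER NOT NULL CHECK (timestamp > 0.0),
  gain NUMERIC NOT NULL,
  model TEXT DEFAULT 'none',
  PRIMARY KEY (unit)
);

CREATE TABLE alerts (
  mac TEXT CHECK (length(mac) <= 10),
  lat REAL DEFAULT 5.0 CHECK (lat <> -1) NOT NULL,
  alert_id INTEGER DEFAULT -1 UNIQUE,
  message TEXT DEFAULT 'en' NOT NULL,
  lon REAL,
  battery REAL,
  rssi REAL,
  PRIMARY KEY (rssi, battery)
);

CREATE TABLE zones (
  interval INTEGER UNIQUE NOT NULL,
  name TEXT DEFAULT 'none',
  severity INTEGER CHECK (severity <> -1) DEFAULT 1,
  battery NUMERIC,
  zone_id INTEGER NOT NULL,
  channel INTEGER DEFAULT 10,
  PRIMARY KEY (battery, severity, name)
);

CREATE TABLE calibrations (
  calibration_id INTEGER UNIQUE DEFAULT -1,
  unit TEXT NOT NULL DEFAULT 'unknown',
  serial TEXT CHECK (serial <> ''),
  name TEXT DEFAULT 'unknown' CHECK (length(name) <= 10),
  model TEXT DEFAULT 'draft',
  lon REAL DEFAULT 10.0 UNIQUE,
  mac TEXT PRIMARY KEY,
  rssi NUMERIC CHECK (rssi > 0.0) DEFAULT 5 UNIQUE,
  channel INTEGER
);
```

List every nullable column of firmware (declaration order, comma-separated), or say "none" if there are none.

channel, version, firmware_id, message, unit, model, serial, rssi

- channel: UNIQUE does not imply NOT NULL → nullable.
- version: CHECK does not forbid NULL (a CHECK constraint passes when its expression is NULL) → nullable.
- firmware_id: DEFAULT only fills an omitted column; an explicit NULL is still allowed → nullable.
- message: CHECK does not forbid NULL (a CHECK constraint passes when its expression is NULL) → nullable.
- unit: CHECK does not forbid NULL (a CHECK constraint passes when its expression is NULL) → nullable.
- gain: part of the PRIMARY KEY, which implies NOT NULL → not nullable.
- status: declared NOT NULL → not nullable.
- type: declared NOT NULL → not nullable.
- model: CHECK does not forbid NULL (a CHECK constraint passes when its expression is NULL) → nullable.
- serial: UNIQUE does not imply NOT NULL → nullable.
- rssi: CHECK does not forbid NULL (a CHECK constraint passes when its expression is NULL) → nullable.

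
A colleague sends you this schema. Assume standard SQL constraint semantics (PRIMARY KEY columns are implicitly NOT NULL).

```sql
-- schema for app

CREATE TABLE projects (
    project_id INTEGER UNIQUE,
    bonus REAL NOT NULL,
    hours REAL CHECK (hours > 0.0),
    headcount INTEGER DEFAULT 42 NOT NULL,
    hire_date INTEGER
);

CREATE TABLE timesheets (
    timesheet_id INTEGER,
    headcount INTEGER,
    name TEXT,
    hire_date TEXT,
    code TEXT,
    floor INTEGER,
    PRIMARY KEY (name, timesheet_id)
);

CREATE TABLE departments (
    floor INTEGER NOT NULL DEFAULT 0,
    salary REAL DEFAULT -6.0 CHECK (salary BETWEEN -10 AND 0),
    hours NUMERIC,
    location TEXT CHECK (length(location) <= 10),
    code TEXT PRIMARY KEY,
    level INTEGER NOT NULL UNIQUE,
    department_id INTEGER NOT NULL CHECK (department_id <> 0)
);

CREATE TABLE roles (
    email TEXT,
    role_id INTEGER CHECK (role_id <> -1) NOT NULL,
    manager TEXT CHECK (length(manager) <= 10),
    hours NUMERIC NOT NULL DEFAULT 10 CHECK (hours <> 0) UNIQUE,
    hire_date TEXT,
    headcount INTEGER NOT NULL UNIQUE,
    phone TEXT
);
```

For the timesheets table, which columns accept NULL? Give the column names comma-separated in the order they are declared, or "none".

headcount, hire_date, code, floor

- timesheet_id: part of the PRIMARY KEY, which implies NOT NULL → not nullable.
- headcount: no NOT NULL constraint applies → nullable.
- name: part of the PRIMARY KEY, which implies NOT NULL → not nullable.
- hire_date: no NOT NULL constraint applies → nullable.
- code: no NOT NULL constraint applies → nullable.
- floor: no NOT NULL constraint applies → nullable.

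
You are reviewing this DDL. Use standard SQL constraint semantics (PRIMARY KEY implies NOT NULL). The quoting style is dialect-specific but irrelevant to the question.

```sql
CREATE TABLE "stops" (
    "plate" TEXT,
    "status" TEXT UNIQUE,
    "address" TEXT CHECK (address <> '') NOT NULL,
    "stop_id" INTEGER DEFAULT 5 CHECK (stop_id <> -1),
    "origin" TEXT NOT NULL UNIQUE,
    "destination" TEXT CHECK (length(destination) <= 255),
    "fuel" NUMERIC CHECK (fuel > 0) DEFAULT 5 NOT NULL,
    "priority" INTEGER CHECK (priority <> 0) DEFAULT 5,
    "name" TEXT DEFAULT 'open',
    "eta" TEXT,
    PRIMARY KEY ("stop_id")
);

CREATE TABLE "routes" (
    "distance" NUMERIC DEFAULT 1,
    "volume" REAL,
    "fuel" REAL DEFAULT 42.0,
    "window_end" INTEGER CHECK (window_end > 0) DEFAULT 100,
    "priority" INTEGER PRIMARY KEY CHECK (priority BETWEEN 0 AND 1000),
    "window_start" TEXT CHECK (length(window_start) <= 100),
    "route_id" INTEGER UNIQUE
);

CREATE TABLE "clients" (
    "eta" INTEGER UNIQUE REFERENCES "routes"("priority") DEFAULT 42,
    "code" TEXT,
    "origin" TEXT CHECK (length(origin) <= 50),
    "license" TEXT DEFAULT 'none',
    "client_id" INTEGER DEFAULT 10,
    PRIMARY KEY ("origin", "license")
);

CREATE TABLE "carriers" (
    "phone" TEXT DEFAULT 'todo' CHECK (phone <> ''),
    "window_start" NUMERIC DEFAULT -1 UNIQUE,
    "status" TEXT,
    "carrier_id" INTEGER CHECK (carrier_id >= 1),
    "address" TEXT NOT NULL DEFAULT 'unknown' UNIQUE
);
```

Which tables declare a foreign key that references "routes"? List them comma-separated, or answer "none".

- clients.eta references routes(priority).

clients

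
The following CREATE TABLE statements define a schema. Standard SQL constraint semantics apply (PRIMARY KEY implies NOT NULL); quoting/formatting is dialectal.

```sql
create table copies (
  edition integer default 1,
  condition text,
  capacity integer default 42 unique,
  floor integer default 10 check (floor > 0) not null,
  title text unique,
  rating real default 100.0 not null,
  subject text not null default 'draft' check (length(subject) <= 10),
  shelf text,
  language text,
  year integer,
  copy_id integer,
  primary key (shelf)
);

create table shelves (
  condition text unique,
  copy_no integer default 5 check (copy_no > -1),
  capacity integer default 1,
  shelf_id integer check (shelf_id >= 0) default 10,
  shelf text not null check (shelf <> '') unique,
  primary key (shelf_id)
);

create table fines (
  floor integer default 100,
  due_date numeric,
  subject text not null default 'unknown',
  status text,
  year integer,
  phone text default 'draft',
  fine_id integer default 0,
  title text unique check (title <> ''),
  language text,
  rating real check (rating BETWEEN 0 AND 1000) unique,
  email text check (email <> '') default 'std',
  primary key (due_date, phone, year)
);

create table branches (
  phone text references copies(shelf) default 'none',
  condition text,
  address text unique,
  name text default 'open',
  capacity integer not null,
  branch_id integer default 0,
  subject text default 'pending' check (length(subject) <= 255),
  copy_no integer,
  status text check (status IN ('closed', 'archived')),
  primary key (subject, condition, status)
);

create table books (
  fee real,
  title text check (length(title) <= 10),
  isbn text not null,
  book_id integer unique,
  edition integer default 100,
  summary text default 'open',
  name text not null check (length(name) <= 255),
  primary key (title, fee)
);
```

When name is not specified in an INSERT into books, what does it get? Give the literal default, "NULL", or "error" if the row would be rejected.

name has no DEFAULT clause.
Omitting it would insert NULL, but it is declared NOT NULL, so the INSERT fails.

error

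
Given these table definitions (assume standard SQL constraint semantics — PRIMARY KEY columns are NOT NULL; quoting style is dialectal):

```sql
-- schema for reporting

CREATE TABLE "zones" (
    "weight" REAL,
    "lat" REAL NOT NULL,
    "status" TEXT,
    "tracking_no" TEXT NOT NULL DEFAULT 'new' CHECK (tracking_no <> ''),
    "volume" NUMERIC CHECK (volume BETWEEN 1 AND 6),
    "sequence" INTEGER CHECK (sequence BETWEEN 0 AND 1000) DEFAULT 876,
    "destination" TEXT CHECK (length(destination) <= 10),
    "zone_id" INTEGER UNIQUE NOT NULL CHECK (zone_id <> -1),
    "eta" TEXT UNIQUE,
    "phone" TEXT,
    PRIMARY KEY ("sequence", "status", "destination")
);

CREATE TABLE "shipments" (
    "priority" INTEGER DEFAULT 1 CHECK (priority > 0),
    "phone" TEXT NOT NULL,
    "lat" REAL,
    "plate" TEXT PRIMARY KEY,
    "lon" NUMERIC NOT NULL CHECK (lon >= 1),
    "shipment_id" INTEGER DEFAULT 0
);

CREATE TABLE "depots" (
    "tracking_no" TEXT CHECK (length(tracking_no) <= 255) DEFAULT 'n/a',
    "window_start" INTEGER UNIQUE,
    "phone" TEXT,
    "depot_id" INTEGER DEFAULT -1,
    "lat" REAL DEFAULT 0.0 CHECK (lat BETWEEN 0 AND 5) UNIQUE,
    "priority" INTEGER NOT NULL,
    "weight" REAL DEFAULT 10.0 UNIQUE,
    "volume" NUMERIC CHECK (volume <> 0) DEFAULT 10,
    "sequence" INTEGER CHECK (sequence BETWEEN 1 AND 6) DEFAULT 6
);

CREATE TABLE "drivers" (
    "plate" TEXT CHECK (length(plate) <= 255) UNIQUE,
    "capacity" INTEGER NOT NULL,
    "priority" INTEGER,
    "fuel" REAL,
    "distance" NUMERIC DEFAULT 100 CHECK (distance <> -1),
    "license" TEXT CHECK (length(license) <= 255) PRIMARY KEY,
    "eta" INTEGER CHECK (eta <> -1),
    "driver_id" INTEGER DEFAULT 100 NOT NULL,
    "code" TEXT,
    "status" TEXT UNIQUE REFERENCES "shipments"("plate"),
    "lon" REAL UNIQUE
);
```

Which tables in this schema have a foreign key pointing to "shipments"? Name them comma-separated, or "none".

drivers

- drivers.status references shipments(plate).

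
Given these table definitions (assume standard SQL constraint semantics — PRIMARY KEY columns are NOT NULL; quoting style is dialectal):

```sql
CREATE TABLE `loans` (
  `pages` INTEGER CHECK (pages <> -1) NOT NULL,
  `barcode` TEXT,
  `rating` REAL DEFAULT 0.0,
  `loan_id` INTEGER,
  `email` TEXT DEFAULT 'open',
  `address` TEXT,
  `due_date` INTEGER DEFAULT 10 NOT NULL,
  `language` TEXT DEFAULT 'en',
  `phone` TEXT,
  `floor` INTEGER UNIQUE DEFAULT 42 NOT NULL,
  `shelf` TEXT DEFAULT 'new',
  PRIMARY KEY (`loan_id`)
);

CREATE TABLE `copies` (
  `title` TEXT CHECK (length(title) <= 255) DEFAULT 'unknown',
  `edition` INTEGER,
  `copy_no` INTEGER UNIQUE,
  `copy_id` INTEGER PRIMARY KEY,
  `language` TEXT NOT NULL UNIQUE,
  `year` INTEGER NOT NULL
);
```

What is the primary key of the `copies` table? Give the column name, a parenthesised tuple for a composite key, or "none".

copy_id is declared PRIMARY KEY inline on the column.

copy_id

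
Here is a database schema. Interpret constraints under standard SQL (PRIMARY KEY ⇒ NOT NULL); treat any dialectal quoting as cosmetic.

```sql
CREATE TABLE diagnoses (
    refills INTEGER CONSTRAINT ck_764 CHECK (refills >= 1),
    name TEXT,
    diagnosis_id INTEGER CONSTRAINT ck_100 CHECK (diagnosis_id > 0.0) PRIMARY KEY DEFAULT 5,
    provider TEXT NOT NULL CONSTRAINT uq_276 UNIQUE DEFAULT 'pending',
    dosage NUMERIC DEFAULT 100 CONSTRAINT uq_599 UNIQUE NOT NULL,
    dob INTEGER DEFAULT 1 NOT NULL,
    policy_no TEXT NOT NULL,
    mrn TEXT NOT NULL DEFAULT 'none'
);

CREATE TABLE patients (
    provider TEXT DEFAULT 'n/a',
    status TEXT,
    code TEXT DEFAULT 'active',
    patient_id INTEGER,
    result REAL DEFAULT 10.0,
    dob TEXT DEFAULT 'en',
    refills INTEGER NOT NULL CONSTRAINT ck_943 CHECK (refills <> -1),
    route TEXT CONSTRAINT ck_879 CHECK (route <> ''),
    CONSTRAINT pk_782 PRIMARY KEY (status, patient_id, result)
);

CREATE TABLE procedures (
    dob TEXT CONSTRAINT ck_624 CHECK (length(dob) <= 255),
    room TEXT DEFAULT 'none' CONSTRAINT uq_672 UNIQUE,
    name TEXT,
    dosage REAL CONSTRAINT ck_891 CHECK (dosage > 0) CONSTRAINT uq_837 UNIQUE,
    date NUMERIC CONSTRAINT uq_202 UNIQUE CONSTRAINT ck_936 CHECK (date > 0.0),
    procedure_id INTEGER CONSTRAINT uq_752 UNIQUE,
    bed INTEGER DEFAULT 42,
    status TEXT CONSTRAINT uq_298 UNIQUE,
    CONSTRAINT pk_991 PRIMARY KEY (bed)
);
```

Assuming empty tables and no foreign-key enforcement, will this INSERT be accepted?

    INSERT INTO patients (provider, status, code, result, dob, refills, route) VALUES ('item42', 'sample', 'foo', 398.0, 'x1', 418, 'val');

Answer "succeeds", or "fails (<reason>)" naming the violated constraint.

patient_id is omitted from the column list and has no DEFAULT, so it would receive NULL.
But patient_id is part of the PRIMARY KEY (implied NOT NULL).

fails (NOT NULL on patient_id)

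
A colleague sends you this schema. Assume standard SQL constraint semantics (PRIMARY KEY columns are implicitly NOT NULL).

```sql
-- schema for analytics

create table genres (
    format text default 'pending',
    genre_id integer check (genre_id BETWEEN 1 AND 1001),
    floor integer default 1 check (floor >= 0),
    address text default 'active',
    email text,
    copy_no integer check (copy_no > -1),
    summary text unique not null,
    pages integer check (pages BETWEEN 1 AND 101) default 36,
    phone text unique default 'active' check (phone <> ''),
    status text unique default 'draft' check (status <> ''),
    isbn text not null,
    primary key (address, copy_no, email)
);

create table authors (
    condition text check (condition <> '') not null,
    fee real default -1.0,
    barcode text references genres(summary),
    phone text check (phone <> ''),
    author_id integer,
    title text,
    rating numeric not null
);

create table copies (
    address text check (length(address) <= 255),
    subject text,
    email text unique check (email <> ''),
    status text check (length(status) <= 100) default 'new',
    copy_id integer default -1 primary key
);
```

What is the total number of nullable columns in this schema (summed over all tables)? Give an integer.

15

genres: 6 nullable (format, genre_id, floor, pages, phone, status — PK (address, copy_no, email) and explicit NOT NULL columns excluded).
authors: 5 nullable (fee, barcode, phone, author_id, title — PK none and explicit NOT NULL columns excluded).
copies: 4 nullable (address, subject, email, status — PK (copy_id) and explicit NOT NULL columns excluded).
Total: 6 + 5 + 4 = 15.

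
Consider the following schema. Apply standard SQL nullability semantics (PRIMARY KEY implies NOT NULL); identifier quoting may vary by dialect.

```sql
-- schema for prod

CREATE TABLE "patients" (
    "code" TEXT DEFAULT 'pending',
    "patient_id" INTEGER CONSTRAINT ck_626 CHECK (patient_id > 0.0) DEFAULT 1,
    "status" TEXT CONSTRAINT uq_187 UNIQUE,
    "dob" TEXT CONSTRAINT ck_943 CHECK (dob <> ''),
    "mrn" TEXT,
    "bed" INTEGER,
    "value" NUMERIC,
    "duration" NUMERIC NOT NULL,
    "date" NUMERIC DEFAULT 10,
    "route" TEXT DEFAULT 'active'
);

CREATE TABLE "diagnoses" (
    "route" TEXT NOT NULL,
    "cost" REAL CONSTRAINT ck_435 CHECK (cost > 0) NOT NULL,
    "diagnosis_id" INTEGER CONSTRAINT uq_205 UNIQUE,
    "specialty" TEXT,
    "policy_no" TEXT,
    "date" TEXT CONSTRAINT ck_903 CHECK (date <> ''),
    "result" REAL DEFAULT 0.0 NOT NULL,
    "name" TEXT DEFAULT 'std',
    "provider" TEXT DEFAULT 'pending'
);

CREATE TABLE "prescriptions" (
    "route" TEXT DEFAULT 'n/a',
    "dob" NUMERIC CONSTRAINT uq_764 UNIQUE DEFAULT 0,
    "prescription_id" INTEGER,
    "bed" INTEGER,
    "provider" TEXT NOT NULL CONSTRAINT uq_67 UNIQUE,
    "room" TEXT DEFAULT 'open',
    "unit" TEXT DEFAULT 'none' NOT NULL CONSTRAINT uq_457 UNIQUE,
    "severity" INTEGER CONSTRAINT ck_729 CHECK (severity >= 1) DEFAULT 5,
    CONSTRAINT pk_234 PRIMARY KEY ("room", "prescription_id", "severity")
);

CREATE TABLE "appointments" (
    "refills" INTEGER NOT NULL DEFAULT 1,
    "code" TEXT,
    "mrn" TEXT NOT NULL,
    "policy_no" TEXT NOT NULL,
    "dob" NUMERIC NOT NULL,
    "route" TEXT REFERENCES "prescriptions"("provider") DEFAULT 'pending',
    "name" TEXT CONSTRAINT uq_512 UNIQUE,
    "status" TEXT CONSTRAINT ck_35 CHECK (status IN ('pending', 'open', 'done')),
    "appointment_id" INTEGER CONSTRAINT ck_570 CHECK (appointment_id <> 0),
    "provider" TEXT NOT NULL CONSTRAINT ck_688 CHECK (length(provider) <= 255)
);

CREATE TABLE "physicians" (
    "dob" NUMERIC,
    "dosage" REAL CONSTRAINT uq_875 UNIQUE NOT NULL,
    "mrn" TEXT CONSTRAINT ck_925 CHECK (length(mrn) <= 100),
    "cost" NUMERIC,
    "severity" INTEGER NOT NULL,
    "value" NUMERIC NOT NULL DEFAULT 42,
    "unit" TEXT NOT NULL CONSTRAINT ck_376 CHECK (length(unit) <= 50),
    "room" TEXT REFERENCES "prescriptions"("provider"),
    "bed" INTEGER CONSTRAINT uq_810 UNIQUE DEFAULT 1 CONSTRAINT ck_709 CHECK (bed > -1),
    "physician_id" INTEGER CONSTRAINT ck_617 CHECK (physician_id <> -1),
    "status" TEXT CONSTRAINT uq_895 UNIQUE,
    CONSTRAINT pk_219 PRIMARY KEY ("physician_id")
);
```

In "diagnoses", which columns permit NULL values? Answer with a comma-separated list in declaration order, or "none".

- route: declared NOT NULL → not nullable.
- cost: declared NOT NULL → not nullable.
- diagnosis_id: UNIQUE does not imply NOT NULL → nullable.
- specialty: no NOT NULL constraint applies → nullable.
- policy_no: no NOT NULL constraint applies → nullable.
- date: CHECK does not forbid NULL (a CHECK constraint passes when its expression is NULL) → nullable.
- result: declared NOT NULL → not nullable.
- name: DEFAULT only fills an omitted column; an explicit NULL is still allowed → nullable.
- provider: DEFAULT only fills an omitted column; an explicit NULL is still allowed → nullable.

diagnosis_id, specialty, policy_no, date, name, provider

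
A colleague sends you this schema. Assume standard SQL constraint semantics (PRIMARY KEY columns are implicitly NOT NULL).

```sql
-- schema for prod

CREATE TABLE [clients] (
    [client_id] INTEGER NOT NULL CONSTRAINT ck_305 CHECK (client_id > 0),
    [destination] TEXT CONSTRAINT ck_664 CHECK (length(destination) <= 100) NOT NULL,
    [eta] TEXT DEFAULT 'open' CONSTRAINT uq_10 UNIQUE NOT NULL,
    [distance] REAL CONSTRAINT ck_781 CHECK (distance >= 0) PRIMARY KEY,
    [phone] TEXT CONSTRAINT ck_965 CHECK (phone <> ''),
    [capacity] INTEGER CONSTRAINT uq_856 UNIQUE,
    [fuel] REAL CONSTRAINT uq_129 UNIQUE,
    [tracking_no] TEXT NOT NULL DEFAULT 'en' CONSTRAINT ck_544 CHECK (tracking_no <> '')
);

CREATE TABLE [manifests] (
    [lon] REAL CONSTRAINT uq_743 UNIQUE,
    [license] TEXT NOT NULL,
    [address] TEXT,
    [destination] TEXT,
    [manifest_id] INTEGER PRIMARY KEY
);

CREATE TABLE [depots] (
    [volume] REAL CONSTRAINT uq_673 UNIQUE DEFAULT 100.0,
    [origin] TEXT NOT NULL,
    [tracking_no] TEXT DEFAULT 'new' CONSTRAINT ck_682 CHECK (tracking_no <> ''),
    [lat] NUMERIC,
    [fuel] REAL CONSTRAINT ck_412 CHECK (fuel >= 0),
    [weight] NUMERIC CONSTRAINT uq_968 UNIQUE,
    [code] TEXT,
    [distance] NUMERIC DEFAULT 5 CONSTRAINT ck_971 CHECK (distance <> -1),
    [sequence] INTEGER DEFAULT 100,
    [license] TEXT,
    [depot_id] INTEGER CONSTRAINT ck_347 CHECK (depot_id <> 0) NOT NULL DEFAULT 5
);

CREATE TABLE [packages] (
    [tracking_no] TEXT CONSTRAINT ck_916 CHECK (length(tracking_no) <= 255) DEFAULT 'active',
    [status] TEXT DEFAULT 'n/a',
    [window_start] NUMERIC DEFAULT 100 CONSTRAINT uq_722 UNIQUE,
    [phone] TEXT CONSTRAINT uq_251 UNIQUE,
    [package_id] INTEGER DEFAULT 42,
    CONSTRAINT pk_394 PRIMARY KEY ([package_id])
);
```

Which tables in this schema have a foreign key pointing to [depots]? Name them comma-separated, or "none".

none

No REFERENCES clause anywhere in the schema names depots.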